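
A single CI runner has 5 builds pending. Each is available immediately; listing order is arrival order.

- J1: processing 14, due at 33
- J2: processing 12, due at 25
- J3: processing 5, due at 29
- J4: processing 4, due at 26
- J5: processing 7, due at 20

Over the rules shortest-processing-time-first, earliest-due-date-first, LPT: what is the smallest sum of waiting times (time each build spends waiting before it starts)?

SPT (increasing processing time): J4 J3 J5 J2 J1.
J4: waits 0, runs 0→4
J3: waits 4, runs 4→9
J5: waits 9, runs 9→16
J2: waits 16, runs 16→28
J1: waits 28, runs 28→42
Sum = 0+4+9+16+28 = 57.
EDD (increasing due date): J5 J2 J4 J3 J1.
J5: waits 0, runs 0→7
J2: waits 7, runs 7→19
J4: waits 19, runs 19→23
J3: waits 23, runs 23→28
J1: waits 28, runs 28→42
Sum = 0+7+19+23+28 = 77.
LPT (decreasing processing time): J1 J2 J5 J3 J4.
J1: waits 0, runs 0→14
J2: waits 14, runs 14→26
J5: waits 26, runs 26→33
J3: waits 33, runs 33→38
J4: waits 38, runs 38→42
Sum = 0+14+26+33+38 = 111.
SPT 57, EDD 77, LPT 111 → minimum 57.

57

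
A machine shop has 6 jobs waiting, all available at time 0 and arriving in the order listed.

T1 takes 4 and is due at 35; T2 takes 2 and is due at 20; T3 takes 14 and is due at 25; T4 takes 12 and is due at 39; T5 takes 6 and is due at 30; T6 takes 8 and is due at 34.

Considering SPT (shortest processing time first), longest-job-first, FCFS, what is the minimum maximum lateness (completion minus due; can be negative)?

12

SPT (increasing processing time): T2 T1 T5 T6 T4 T3.
T2: 0→2, due 20, lateness -18
T1: 2→6, due 35, lateness -29
T5: 6→12, due 30, lateness -18
T6: 12→20, due 34, lateness -14
T4: 20→32, due 39, lateness -7
T3: 32→46, due 25, lateness 21
Maximum = 21.
LPT (decreasing processing time): T3 T4 T6 T5 T1 T2.
T3: 0→14, due 25, lateness -11
T4: 14→26, due 39, lateness -13
T6: 26→34, due 34, lateness 0
T5: 34→40, due 30, lateness 10
T1: 40→44, due 35, lateness 9
T2: 44→46, due 20, lateness 26
Maximum = 26.
FIFO (arrival order): T1 T2 T3 T4 T5 T6.
T1: 0→4, due 35, lateness -31
T2: 4→6, due 20, lateness -14
T3: 6→20, due 25, lateness -5
T4: 20→32, due 39, lateness -7
T5: 32→38, due 30, lateness 8
T6: 38→46, due 34, lateness 12
Maximum = 12.
SPT 21, LPT 26, FIFO 12 → minimum 12.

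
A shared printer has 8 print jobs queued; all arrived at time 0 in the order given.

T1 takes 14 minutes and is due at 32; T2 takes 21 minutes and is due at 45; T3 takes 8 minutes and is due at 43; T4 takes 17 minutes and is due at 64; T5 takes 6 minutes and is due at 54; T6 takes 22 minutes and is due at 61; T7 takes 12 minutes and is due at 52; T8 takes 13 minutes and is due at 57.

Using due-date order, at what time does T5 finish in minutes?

61

EDD (increasing due date): T1 T3 T2 T7 T5 T8 T6 T4.
T1: 0→14
T3: 14→22
T2: 22→43
T7: 43→55
T5: 55→61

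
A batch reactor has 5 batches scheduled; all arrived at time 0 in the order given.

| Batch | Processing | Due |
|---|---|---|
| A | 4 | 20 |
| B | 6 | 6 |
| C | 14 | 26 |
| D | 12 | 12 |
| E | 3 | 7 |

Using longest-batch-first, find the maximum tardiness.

32

LPT (decreasing processing time): C D B A E.
C: 0→14, due 26, tardiness 0
D: 14→26, due 12, tardiness 14
B: 26→32, due 6, tardiness 26
A: 32→36, due 20, tardiness 16
E: 36→39, due 7, tardiness 32
Maximum = 32.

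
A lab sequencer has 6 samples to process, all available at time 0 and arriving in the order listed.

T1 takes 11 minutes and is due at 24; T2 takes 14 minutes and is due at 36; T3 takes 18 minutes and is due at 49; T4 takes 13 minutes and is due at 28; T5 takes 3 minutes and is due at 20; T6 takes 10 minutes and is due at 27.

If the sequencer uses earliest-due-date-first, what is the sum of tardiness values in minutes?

EDD (increasing due date): T5 T1 T6 T4 T2 T3.
T5: 0→3, due 20, tardiness 0
T1: 3→14, due 24, tardiness 0
T6: 14→24, due 27, tardiness 0
T4: 24→37, due 28, tardiness 9
T2: 37→51, due 36, tardiness 15
T3: 51→69, due 49, tardiness 20
Sum = 0+0+0+9+15+20 = 44.

44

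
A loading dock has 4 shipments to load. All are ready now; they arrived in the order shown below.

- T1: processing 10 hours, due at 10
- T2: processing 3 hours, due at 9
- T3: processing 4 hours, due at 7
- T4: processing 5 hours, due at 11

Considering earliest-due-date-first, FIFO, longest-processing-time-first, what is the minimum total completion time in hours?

EDD (increasing due date): T3 T2 T1 T4.
T3: 0→4
T2: 4→7
T1: 7→17
T4: 17→22
Sum = 4+7+17+22 = 50.
FIFO (arrival order): T1 T2 T3 T4.
T1: 0→10
T2: 10→13
T3: 13→17
T4: 17→22
Sum = 10+13+17+22 = 62.
LPT (decreasing processing time): T1 T4 T3 T2.
T1: 0→10
T4: 10→15
T3: 15→19
T2: 19→22
Sum = 10+15+19+22 = 66.
EDD 50, FIFO 62, LPT 66 → minimum 50.

50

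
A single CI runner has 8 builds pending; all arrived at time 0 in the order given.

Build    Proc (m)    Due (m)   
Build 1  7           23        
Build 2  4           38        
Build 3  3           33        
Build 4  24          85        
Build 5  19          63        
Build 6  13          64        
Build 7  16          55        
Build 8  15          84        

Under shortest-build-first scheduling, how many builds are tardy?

3

SPT (increasing processing time): Build 3 Build 2 Build 1 Build 6 Build 8 Build 7 Build 5 Build 4.
Build 3: 0→3, due 33, tardiness 0
Build 2: 3→7, due 38, tardiness 0
Build 1: 7→14, due 23, tardiness 0
Build 6: 14→27, due 64, tardiness 0
Build 8: 27→42, due 84, tardiness 0
Build 7: 42→58, due 55, tardiness 3
Build 5: 58→77, due 63, tardiness 14
Build 4: 77→101, due 85, tardiness 16
Late builds: 3.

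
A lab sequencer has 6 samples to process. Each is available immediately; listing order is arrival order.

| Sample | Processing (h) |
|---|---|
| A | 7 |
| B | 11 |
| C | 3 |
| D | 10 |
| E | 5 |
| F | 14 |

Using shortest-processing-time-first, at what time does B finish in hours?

SPT (increasing processing time): C E A D B F.
C: 0→3
E: 3→8
A: 8→15
D: 15→25
B: 25→36

36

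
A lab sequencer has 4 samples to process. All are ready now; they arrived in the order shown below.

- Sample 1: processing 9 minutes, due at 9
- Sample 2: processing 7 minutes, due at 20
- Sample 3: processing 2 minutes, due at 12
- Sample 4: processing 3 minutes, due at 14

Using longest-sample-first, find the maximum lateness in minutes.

LPT (decreasing processing time): Sample 1 Sample 2 Sample 4 Sample 3.
Sample 1: 0→9, due 9, lateness 0
Sample 2: 9→16, due 20, lateness -4
Sample 4: 16→19, due 14, lateness 5
Sample 3: 19→21, due 12, lateness 9
Maximum = 9.

9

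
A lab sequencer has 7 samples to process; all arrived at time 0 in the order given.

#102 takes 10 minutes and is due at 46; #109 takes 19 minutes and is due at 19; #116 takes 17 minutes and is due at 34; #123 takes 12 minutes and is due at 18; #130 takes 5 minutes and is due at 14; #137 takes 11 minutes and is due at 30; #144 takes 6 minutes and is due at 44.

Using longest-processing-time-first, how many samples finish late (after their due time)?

6

LPT (decreasing processing time): #109 #116 #123 #137 #102 #144 #130.
#109: 0→19, due 19, tardiness 0
#116: 19→36, due 34, tardiness 2
#123: 36→48, due 18, tardiness 30
#137: 48→59, due 30, tardiness 29
#102: 59→69, due 46, tardiness 23
#144: 69→75, due 44, tardiness 31
#130: 75→80, due 14, tardiness 66
Late samples: 6.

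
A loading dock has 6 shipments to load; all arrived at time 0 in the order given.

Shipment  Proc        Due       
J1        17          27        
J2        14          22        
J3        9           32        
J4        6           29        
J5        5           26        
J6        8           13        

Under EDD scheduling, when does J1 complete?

EDD (increasing due date): J6 J2 J5 J1 J4 J3.
J6: 0→8
J2: 8→22
J5: 22→27
J1: 27→44

44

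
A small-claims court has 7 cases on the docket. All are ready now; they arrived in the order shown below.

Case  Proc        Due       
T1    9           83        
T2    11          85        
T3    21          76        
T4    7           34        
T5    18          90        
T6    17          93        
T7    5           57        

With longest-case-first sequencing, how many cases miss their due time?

2

LPT (decreasing processing time): T3 T5 T6 T2 T1 T4 T7.
T3: 0→21, due 76, tardiness 0
T5: 21→39, due 90, tardiness 0
T6: 39→56, due 93, tardiness 0
T2: 56→67, due 85, tardiness 0
T1: 67→76, due 83, tardiness 0
T4: 76→83, due 34, tardiness 49
T7: 83→88, due 57, tardiness 31
Late cases: 2.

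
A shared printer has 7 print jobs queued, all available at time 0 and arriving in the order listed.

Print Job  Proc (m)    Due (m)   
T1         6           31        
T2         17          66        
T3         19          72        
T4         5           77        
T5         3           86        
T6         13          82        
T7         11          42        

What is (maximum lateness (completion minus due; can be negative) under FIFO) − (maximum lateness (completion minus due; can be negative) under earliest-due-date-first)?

FIFO (arrival order): T1 T2 T3 T4 T5 T6 T7.
T1: 0→6, due 31, lateness -25
T2: 6→23, due 66, lateness -43
T3: 23→42, due 72, lateness -30
T4: 42→47, due 77, lateness -30
T5: 47→50, due 86, lateness -36
T6: 50→63, due 82, lateness -19
T7: 63→74, due 42, lateness 32
Maximum = 32.
EDD (increasing due date): T1 T7 T2 T3 T4 T6 T5.
T1: 0→6, due 31, lateness -25
T7: 6→17, due 42, lateness -25
T2: 17→34, due 66, lateness -32
T3: 34→53, due 72, lateness -19
T4: 53→58, due 77, lateness -19
T6: 58→71, due 82, lateness -11
T5: 71→74, due 86, lateness -12
Maximum = -11.
Difference = 32 − -11 = 43.

43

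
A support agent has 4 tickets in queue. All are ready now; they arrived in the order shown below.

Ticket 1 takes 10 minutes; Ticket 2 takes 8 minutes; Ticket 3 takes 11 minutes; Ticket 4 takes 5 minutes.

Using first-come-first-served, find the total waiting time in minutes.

57

FIFO (arrival order): Ticket 1 Ticket 2 Ticket 3 Ticket 4.
Ticket 1: waits 0, runs 0→10
Ticket 2: waits 10, runs 10→18
Ticket 3: waits 18, runs 18→29
Ticket 4: waits 29, runs 29→34
Sum = 0+10+18+29 = 57.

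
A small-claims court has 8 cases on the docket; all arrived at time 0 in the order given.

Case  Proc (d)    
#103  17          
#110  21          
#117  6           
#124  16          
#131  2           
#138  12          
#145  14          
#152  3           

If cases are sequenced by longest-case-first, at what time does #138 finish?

LPT (decreasing processing time): #110 #103 #124 #145 #138 #117 #152 #131.
#110: 0→21
#103: 21→38
#124: 38→54
#145: 54→68
#138: 68→80

80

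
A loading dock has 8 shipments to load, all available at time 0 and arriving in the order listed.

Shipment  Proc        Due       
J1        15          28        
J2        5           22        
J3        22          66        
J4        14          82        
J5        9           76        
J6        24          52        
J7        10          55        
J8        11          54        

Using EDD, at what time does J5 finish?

96

EDD (increasing due date): J2 J1 J6 J8 J7 J3 J5 J4.
J2: 0→5
J1: 5→20
J6: 20→44
J8: 44→55
J7: 55→65
J3: 65→87
J5: 87→96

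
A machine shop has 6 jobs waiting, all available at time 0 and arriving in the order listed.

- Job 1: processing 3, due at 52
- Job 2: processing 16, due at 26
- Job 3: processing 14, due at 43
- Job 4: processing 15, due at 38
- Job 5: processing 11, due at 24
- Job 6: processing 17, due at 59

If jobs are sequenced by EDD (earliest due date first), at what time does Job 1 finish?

EDD (increasing due date): Job 5 Job 2 Job 4 Job 3 Job 1 Job 6.
Job 5: 0→11
Job 2: 11→27
Job 4: 27→42
Job 3: 42→56
Job 1: 56→59

59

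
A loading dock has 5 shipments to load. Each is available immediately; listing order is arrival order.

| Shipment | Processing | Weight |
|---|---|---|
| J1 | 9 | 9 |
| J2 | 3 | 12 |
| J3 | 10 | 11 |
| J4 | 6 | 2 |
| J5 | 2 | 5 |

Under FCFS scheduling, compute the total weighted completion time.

FIFO (arrival order): J1 J2 J3 J4 J5.
J1: finishes 9, weight 9, w·C = 81
J2: finishes 12, weight 12, w·C = 144
J3: finishes 22, weight 11, w·C = 242
J4: finishes 28, weight 2, w·C = 56
J5: finishes 30, weight 5, w·C = 150
Sum = 81+144+242+56+150 = 673.

673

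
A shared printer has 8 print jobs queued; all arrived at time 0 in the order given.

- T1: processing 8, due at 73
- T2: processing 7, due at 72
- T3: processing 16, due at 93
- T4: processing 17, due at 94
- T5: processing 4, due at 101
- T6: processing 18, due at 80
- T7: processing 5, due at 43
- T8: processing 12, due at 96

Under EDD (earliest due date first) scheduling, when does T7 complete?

5

EDD (increasing due date): T7 T2 T1 T6 T3 T4 T8 T5.
T7: 0→5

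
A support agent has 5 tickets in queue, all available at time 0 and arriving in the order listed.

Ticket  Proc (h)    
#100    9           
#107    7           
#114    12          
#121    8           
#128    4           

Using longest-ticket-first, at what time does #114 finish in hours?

LPT (decreasing processing time): #114 #100 #121 #107 #128.
#114: 0→12

12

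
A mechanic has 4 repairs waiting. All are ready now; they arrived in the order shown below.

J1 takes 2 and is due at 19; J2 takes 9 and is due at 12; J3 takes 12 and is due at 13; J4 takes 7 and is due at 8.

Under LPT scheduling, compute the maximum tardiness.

LPT (decreasing processing time): J3 J2 J4 J1.
J3: 0→12, due 13, tardiness 0
J2: 12→21, due 12, tardiness 9
J4: 21→28, due 8, tardiness 20
J1: 28→30, due 19, tardiness 11
Maximum = 20.

20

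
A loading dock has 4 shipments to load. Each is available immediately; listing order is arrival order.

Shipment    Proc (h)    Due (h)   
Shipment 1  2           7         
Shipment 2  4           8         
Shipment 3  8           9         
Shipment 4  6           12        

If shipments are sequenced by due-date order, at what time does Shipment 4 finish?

20

EDD (increasing due date): Shipment 1 Shipment 2 Shipment 3 Shipment 4.
Shipment 1: 0→2
Shipment 2: 2→6
Shipment 3: 6→14
Shipment 4: 14→20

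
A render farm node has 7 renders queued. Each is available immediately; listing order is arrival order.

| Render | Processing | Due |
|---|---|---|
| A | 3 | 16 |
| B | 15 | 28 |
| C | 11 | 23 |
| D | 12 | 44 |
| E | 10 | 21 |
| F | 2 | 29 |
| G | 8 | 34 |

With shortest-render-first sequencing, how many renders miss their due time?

4

SPT (increasing processing time): F A G E C D B.
F: 0→2, due 29, tardiness 0
A: 2→5, due 16, tardiness 0
G: 5→13, due 34, tardiness 0
E: 13→23, due 21, tardiness 2
C: 23→34, due 23, tardiness 11
D: 34→46, due 44, tardiness 2
B: 46→61, due 28, tardiness 33
Late renders: 4.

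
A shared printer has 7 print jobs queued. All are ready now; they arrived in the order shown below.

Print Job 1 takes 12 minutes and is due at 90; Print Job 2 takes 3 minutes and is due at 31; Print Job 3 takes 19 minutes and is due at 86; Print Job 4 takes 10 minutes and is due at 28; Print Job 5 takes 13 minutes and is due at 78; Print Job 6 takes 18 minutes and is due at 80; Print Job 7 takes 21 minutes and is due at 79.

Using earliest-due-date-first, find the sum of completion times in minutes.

341

EDD (increasing due date): Print Job 4 Print Job 2 Print Job 5 Print Job 7 Print Job 6 Print Job 3 Print Job 1.
Print Job 4: 0→10
Print Job 2: 10→13
Print Job 5: 13→26
Print Job 7: 26→47
Print Job 6: 47→65
Print Job 3: 65→84
Print Job 1: 84→96
Sum = 10+13+26+47+65+84+96 = 341.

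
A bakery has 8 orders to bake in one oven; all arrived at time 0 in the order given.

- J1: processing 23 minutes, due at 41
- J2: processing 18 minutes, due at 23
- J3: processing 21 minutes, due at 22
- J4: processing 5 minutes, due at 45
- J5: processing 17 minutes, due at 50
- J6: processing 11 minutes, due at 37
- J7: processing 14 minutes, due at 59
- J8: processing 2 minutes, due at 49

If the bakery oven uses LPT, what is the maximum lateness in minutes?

LPT (decreasing processing time): J1 J3 J2 J5 J7 J6 J4 J8.
J1: 0→23, due 41, lateness -18
J3: 23→44, due 22, lateness 22
J2: 44→62, due 23, lateness 39
J5: 62→79, due 50, lateness 29
J7: 79→93, due 59, lateness 34
J6: 93→104, due 37, lateness 67
J4: 104→109, due 45, lateness 64
J8: 109→111, due 49, lateness 62
Maximum = 67.

67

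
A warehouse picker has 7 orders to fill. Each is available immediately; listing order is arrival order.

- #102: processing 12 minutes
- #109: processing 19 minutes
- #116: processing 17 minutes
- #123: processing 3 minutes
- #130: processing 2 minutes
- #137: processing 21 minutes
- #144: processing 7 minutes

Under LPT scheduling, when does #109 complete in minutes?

40

LPT (decreasing processing time): #137 #109 #116 #102 #144 #123 #130.
#137: 0→21
#109: 21→40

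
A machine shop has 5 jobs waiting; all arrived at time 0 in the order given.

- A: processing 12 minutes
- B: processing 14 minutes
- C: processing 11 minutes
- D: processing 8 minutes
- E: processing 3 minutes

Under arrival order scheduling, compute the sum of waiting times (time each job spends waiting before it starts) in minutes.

120

FIFO (arrival order): A B C D E.
A: waits 0, runs 0→12
B: waits 12, runs 12→26
C: waits 26, runs 26→37
D: waits 37, runs 37→45
E: waits 45, runs 45→48
Sum = 0+12+26+37+45 = 120.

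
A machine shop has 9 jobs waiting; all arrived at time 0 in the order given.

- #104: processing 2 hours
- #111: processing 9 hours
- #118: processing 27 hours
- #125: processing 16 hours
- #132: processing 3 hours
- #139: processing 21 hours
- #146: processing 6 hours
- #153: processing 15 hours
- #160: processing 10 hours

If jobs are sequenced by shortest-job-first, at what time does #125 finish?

SPT (increasing processing time): #104 #132 #146 #111 #160 #153 #125 #139 #118.
#104: 0→2
#132: 2→5
#146: 5→11
#111: 11→20
#160: 20→30
#153: 30→45
#125: 45→61

61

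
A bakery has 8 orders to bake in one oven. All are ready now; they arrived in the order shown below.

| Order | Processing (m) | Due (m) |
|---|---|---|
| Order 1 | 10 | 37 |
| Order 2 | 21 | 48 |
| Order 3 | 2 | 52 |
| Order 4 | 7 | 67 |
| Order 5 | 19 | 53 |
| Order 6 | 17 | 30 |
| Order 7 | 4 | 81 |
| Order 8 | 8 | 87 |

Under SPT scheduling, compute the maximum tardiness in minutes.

40

SPT (increasing processing time): Order 3 Order 7 Order 4 Order 8 Order 1 Order 6 Order 5 Order 2.
Order 3: 0→2, due 52, tardiness 0
Order 7: 2→6, due 81, tardiness 0
Order 4: 6→13, due 67, tardiness 0
Order 8: 13→21, due 87, tardiness 0
Order 1: 21→31, due 37, tardiness 0
Order 6: 31→48, due 30, tardiness 18
Order 5: 48→67, due 53, tardiness 14
Order 2: 67→88, due 48, tardiness 40
Maximum = 40.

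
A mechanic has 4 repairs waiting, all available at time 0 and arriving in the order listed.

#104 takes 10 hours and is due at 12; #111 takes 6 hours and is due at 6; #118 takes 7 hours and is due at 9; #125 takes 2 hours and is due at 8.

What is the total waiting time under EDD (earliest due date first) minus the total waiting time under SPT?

4

EDD (increasing due date): #111 #125 #118 #104.
#111: waits 0, runs 0→6
#125: waits 6, runs 6→8
#118: waits 8, runs 8→15
#104: waits 15, runs 15→25
Sum = 0+6+8+15 = 29.
SPT (increasing processing time): #125 #111 #118 #104.
#125: waits 0, runs 0→2
#111: waits 2, runs 2→8
#118: waits 8, runs 8→15
#104: waits 15, runs 15→25
Sum = 0+2+8+15 = 25.
Difference = 29 − 25 = 4.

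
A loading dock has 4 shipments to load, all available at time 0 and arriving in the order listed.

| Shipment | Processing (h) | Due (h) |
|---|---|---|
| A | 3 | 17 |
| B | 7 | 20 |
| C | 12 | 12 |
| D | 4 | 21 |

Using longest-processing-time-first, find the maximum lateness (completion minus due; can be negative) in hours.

9

LPT (decreasing processing time): C B D A.
C: 0→12, due 12, lateness 0
B: 12→19, due 20, lateness -1
D: 19→23, due 21, lateness 2
A: 23→26, due 17, lateness 9
Maximum = 9.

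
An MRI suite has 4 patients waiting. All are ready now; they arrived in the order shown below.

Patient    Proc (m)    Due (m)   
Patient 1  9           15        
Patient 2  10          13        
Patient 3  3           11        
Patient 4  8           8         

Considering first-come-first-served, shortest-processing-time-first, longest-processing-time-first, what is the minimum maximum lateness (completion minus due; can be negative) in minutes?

17

FIFO (arrival order): Patient 1 Patient 2 Patient 3 Patient 4.
Patient 1: 0→9, due 15, lateness -6
Patient 2: 9→19, due 13, lateness 6
Patient 3: 19→22, due 11, lateness 11
Patient 4: 22→30, due 8, lateness 22
Maximum = 22.
SPT (increasing processing time): Patient 3 Patient 4 Patient 1 Patient 2.
Patient 3: 0→3, due 11, lateness -8
Patient 4: 3→11, due 8, lateness 3
Patient 1: 11→20, due 15, lateness 5
Patient 2: 20→30, due 13, lateness 17
Maximum = 17.
LPT (decreasing processing time): Patient 2 Patient 1 Patient 4 Patient 3.
Patient 2: 0→10, due 13, lateness -3
Patient 1: 10→19, due 15, lateness 4
Patient 4: 19→27, due 8, lateness 19
Patient 3: 27→30, due 11, lateness 19
Maximum = 19.
FIFO 22, SPT 17, LPT 19 → minimum 17.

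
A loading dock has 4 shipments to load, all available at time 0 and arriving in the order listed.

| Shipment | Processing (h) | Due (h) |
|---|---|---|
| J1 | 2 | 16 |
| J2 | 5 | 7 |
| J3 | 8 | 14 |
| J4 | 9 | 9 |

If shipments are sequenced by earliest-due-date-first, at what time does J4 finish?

EDD (increasing due date): J2 J4 J3 J1.
J2: 0→5
J4: 5→14

14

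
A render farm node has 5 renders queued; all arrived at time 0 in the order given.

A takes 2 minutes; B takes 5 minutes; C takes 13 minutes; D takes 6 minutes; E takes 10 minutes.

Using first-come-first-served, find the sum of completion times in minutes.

FIFO (arrival order): A B C D E.
A: 0→2
B: 2→7
C: 7→20
D: 20→26
E: 26→36
Sum = 2+7+20+26+36 = 91.

91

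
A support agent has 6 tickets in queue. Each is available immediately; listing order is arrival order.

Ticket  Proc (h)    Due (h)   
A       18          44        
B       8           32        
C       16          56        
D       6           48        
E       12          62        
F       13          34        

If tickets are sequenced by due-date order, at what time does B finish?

8

EDD (increasing due date): B F A D C E.
B: 0→8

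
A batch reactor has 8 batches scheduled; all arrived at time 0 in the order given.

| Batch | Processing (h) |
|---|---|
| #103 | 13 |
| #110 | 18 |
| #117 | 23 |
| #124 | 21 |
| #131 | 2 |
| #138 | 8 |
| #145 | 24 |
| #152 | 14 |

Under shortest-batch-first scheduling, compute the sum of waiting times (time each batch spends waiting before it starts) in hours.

302

SPT (increasing processing time): #131 #138 #103 #152 #110 #124 #117 #145.
#131: waits 0, runs 0→2
#138: waits 2, runs 2→10
#103: waits 10, runs 10→23
#152: waits 23, runs 23→37
#110: waits 37, runs 37→55
#124: waits 55, runs 55→76
#117: waits 76, runs 76→99
#145: waits 99, runs 99→123
Sum = 0+2+10+23+37+55+76+99 = 302.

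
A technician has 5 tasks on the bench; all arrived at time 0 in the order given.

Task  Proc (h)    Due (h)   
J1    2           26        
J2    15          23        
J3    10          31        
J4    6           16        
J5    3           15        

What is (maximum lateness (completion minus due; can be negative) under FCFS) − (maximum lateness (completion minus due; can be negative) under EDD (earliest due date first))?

16

FIFO (arrival order): J1 J2 J3 J4 J5.
J1: 0→2, due 26, lateness -24
J2: 2→17, due 23, lateness -6
J3: 17→27, due 31, lateness -4
J4: 27→33, due 16, lateness 17
J5: 33→36, due 15, lateness 21
Maximum = 21.
EDD (increasing due date): J5 J4 J2 J1 J3.
J5: 0→3, due 15, lateness -12
J4: 3→9, due 16, lateness -7
J2: 9→24, due 23, lateness 1
J1: 24→26, due 26, lateness 0
J3: 26→36, due 31, lateness 5
Maximum = 5.
Difference = 21 − 5 = 16.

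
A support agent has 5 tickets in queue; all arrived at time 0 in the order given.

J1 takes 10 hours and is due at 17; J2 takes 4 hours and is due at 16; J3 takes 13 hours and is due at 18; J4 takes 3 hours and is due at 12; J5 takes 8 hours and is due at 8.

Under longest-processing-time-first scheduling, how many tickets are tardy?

LPT (decreasing processing time): J3 J1 J5 J2 J4.
J3: 0→13, due 18, tardiness 0
J1: 13→23, due 17, tardiness 6
J5: 23→31, due 8, tardiness 23
J2: 31→35, due 16, tardiness 19
J4: 35→38, due 12, tardiness 26
Late tickets: 4.

4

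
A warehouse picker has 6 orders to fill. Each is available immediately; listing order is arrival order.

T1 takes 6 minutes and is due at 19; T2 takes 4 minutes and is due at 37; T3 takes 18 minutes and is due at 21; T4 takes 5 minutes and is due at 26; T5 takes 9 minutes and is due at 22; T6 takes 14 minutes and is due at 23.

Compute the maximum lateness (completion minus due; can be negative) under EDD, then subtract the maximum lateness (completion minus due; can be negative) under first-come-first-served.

-7

EDD (increasing due date): T1 T3 T5 T6 T4 T2.
T1: 0→6, due 19, lateness -13
T3: 6→24, due 21, lateness 3
T5: 24→33, due 22, lateness 11
T6: 33→47, due 23, lateness 24
T4: 47→52, due 26, lateness 26
T2: 52→56, due 37, lateness 19
Maximum = 26.
FIFO (arrival order): T1 T2 T3 T4 T5 T6.
T1: 0→6, due 19, lateness -13
T2: 6→10, due 37, lateness -27
T3: 10→28, due 21, lateness 7
T4: 28→33, due 26, lateness 7
T5: 33→42, due 22, lateness 20
T6: 42→56, due 23, lateness 33
Maximum = 33.
Difference = 26 − 33 = -7.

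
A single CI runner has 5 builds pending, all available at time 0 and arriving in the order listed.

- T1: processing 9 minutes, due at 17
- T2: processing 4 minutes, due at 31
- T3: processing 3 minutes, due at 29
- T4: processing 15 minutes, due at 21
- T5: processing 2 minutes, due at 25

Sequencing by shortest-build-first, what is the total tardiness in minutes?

13

SPT (increasing processing time): T5 T3 T2 T1 T4.
T5: 0→2, due 25, tardiness 0
T3: 2→5, due 29, tardiness 0
T2: 5→9, due 31, tardiness 0
T1: 9→18, due 17, tardiness 1
T4: 18→33, due 21, tardiness 12
Sum = 0+0+0+1+12 = 13.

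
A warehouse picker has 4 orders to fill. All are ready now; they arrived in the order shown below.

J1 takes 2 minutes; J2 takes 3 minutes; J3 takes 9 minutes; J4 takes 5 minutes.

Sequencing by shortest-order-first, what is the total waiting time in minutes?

SPT (increasing processing time): J1 J2 J4 J3.
J1: waits 0, runs 0→2
J2: waits 2, runs 2→5
J4: waits 5, runs 5→10
J3: waits 10, runs 10→19
Sum = 0+2+5+10 = 17.

17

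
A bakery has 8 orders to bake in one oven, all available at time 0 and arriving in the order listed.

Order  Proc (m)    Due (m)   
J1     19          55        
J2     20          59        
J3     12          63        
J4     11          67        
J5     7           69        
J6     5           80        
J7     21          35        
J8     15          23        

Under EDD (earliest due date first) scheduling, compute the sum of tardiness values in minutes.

EDD (increasing due date): J8 J7 J1 J2 J3 J4 J5 J6.
J8: 0→15, due 23, tardiness 0
J7: 15→36, due 35, tardiness 1
J1: 36→55, due 55, tardiness 0
J2: 55→75, due 59, tardiness 16
J3: 75→87, due 63, tardiness 24
J4: 87→98, due 67, tardiness 31
J5: 98→105, due 69, tardiness 36
J6: 105→110, due 80, tardiness 30
Sum = 0+1+0+16+24+31+36+30 = 138.

138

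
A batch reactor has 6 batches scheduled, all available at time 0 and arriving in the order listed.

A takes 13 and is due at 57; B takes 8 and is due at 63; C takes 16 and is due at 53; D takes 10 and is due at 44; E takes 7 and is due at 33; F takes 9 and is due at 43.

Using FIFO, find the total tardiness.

FIFO (arrival order): A B C D E F.
A: 0→13, due 57, tardiness 0
B: 13→21, due 63, tardiness 0
C: 21→37, due 53, tardiness 0
D: 37→47, due 44, tardiness 3
E: 47→54, due 33, tardiness 21
F: 54→63, due 43, tardiness 20
Sum = 0+0+0+3+21+20 = 44.

44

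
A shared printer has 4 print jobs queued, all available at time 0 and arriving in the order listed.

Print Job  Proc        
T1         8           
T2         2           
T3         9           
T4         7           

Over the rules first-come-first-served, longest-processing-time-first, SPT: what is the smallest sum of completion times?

FIFO (arrival order): T1 T2 T3 T4.
T1: 0→8
T2: 8→10
T3: 10→19
T4: 19→26
Sum = 8+10+19+26 = 63.
LPT (decreasing processing time): T3 T1 T4 T2.
T3: 0→9
T1: 9→17
T4: 17→24
T2: 24→26
Sum = 9+17+24+26 = 76.
SPT (increasing processing time): T2 T4 T1 T3.
T2: 0→2
T4: 2→9
T1: 9→17
T3: 17→26
Sum = 2+9+17+26 = 54.
FIFO 63, LPT 76, SPT 54 → minimum 54.

54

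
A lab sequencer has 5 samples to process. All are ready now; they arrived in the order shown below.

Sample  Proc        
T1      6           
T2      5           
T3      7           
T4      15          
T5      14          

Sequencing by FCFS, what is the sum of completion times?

115

FIFO (arrival order): T1 T2 T3 T4 T5.
T1: 0→6
T2: 6→11
T3: 11→18
T4: 18→33
T5: 33→47
Sum = 6+11+18+33+47 = 115.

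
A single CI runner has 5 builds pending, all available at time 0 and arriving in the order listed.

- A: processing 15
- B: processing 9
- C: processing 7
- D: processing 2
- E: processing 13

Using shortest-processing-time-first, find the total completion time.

SPT (increasing processing time): D C B E A.
D: 0→2
C: 2→9
B: 9→18
E: 18→31
A: 31→46
Sum = 2+9+18+31+46 = 106.

106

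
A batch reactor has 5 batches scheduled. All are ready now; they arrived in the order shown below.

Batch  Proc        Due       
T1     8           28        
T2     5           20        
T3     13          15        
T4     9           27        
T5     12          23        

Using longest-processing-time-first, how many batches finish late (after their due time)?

LPT (decreasing processing time): T3 T5 T4 T1 T2.
T3: 0→13, due 15, tardiness 0
T5: 13→25, due 23, tardiness 2
T4: 25→34, due 27, tardiness 7
T1: 34→42, due 28, tardiness 14
T2: 42→47, due 20, tardiness 27
Late batches: 4.

4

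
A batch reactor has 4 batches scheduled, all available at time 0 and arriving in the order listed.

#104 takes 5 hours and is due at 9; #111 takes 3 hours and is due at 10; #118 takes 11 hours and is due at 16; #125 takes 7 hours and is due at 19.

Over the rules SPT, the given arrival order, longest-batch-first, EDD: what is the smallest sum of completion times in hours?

52

SPT (increasing processing time): #111 #104 #125 #118.
#111: 0→3
#104: 3→8
#125: 8→15
#118: 15→26
Sum = 3+8+15+26 = 52.
FIFO (arrival order): #104 #111 #118 #125.
#104: 0→5
#111: 5→8
#118: 8→19
#125: 19→26
Sum = 5+8+19+26 = 58.
LPT (decreasing processing time): #118 #125 #104 #111.
#118: 0→11
#125: 11→18
#104: 18→23
#111: 23→26
Sum = 11+18+23+26 = 78.
EDD (increasing due date): #104 #111 #118 #125.
#104: 0→5
#111: 5→8
#118: 8→19
#125: 19→26
Sum = 5+8+19+26 = 58.
SPT 52, FIFO 58, LPT 78, EDD 58 → minimum 52.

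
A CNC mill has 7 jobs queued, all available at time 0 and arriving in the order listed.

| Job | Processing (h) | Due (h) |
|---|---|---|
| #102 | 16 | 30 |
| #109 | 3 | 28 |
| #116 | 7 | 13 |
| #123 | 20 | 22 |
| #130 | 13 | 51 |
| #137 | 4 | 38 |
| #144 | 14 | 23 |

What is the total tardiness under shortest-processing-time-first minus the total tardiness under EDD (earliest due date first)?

-20

SPT (increasing processing time): #109 #137 #116 #130 #144 #102 #123.
#109: 0→3, due 28, tardiness 0
#137: 3→7, due 38, tardiness 0
#116: 7→14, due 13, tardiness 1
#130: 14→27, due 51, tardiness 0
#144: 27→41, due 23, tardiness 18
#102: 41→57, due 30, tardiness 27
#123: 57→77, due 22, tardiness 55
Sum = 0+0+1+0+18+27+55 = 101.
EDD (increasing due date): #116 #123 #144 #109 #102 #137 #130.
#116: 0→7, due 13, tardiness 0
#123: 7→27, due 22, tardiness 5
#144: 27→41, due 23, tardiness 18
#109: 41→44, due 28, tardiness 16
#102: 44→60, due 30, tardiness 30
#137: 60→64, due 38, tardiness 26
#130: 64→77, due 51, tardiness 26
Sum = 0+5+18+16+30+26+26 = 121.
Difference = 101 − 121 = -20.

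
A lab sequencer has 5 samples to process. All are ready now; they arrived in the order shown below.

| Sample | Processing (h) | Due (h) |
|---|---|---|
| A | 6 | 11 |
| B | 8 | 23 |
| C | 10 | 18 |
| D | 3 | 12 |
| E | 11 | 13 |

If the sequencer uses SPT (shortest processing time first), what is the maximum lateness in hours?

SPT (increasing processing time): D A B C E.
D: 0→3, due 12, lateness -9
A: 3→9, due 11, lateness -2
B: 9→17, due 23, lateness -6
C: 17→27, due 18, lateness 9
E: 27→38, due 13, lateness 25
Maximum = 25.

25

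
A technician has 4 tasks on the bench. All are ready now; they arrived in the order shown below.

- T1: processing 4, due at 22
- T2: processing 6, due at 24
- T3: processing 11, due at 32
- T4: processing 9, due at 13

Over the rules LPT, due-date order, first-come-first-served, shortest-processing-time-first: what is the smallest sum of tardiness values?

0

LPT (decreasing processing time): T3 T4 T2 T1.
T3: 0→11, due 32, tardiness 0
T4: 11→20, due 13, tardiness 7
T2: 20→26, due 24, tardiness 2
T1: 26→30, due 22, tardiness 8
Sum = 0+7+2+8 = 17.
EDD (increasing due date): T4 T1 T2 T3.
T4: 0→9, due 13, tardiness 0
T1: 9→13, due 22, tardiness 0
T2: 13→19, due 24, tardiness 0
T3: 19→30, due 32, tardiness 0
Sum = 0+0+0+0 = 0.
FIFO (arrival order): T1 T2 T3 T4.
T1: 0→4, due 22, tardiness 0
T2: 4→10, due 24, tardiness 0
T3: 10→21, due 32, tardiness 0
T4: 21→30, due 13, tardiness 17
Sum = 0+0+0+17 = 17.
SPT (increasing processing time): T1 T2 T4 T3.
T1: 0→4, due 22, tardiness 0
T2: 4→10, due 24, tardiness 0
T4: 10→19, due 13, tardiness 6
T3: 19→30, due 32, tardiness 0
Sum = 0+0+6+0 = 6.
LPT 17, EDD 0, FIFO 17, SPT 6 → minimum 0.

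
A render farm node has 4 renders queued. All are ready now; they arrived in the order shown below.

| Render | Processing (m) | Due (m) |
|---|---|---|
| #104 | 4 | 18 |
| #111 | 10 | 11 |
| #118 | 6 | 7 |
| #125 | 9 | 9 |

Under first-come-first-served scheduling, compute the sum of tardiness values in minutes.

FIFO (arrival order): #104 #111 #118 #125.
#104: 0→4, due 18, tardiness 0
#111: 4→14, due 11, tardiness 3
#118: 14→20, due 7, tardiness 13
#125: 20→29, due 9, tardiness 20
Sum = 0+3+13+20 = 36.

36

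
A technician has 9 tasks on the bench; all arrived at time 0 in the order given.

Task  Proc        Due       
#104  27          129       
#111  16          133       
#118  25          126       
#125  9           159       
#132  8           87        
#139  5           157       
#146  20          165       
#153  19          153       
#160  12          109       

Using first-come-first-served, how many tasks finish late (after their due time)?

FIFO (arrival order): #104 #111 #118 #125 #132 #139 #146 #153 #160.
#104: 0→27, due 129, tardiness 0
#111: 27→43, due 133, tardiness 0
#118: 43→68, due 126, tardiness 0
#125: 68→77, due 159, tardiness 0
#132: 77→85, due 87, tardiness 0
#139: 85→90, due 157, tardiness 0
#146: 90→110, due 165, tardiness 0
#153: 110→129, due 153, tardiness 0
#160: 129→141, due 109, tardiness 32
Late tasks: 1.

1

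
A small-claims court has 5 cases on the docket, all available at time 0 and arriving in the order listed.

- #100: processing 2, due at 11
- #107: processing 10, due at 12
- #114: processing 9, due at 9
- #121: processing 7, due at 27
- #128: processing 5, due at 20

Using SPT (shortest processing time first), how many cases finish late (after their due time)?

2

SPT (increasing processing time): #100 #128 #121 #114 #107.
#100: 0→2, due 11, tardiness 0
#128: 2→7, due 20, tardiness 0
#121: 7→14, due 27, tardiness 0
#114: 14→23, due 9, tardiness 14
#107: 23→33, due 12, tardiness 21
Late cases: 2.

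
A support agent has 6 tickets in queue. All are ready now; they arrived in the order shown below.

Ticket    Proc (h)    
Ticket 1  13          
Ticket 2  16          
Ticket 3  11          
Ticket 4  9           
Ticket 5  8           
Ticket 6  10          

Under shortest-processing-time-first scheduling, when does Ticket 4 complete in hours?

17

SPT (increasing processing time): Ticket 5 Ticket 4 Ticket 6 Ticket 3 Ticket 1 Ticket 2.
Ticket 5: 0→8
Ticket 4: 8→17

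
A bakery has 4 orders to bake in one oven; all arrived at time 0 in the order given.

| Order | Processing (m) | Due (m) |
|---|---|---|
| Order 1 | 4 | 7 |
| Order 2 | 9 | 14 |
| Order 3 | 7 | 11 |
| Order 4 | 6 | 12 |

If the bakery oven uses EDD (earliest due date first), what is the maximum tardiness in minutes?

EDD (increasing due date): Order 1 Order 3 Order 4 Order 2.
Order 1: 0→4, due 7, tardiness 0
Order 3: 4→11, due 11, tardiness 0
Order 4: 11→17, due 12, tardiness 5
Order 2: 17→26, due 14, tardiness 12
Maximum = 12.

12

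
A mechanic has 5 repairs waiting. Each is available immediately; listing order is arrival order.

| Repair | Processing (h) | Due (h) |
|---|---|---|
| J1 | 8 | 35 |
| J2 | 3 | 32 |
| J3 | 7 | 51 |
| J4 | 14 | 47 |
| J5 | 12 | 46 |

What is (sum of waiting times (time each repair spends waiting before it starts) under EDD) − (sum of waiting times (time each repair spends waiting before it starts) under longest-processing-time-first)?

-41

EDD (increasing due date): J2 J1 J5 J4 J3.
J2: waits 0, runs 0→3
J1: waits 3, runs 3→11
J5: waits 11, runs 11→23
J4: waits 23, runs 23→37
J3: waits 37, runs 37→44
Sum = 0+3+11+23+37 = 74.
LPT (decreasing processing time): J4 J5 J1 J3 J2.
J4: waits 0, runs 0→14
J5: waits 14, runs 14→26
J1: waits 26, runs 26→34
J3: waits 34, runs 34→41
J2: waits 41, runs 41→44
Sum = 0+14+26+34+41 = 115.
Difference = 74 − 115 = -41.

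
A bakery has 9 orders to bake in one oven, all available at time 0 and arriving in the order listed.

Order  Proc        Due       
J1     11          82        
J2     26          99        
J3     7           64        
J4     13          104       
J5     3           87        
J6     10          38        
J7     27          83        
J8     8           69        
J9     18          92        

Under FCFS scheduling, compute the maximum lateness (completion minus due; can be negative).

FIFO (arrival order): J1 J2 J3 J4 J5 J6 J7 J8 J9.
J1: 0→11, due 82, lateness -71
J2: 11→37, due 99, lateness -62
J3: 37→44, due 64, lateness -20
J4: 44→57, due 104, lateness -47
J5: 57→60, due 87, lateness -27
J6: 60→70, due 38, lateness 32
J7: 70→97, due 83, lateness 14
J8: 97→105, due 69, lateness 36
J9: 105→123, due 92, lateness 31
Maximum = 36.

36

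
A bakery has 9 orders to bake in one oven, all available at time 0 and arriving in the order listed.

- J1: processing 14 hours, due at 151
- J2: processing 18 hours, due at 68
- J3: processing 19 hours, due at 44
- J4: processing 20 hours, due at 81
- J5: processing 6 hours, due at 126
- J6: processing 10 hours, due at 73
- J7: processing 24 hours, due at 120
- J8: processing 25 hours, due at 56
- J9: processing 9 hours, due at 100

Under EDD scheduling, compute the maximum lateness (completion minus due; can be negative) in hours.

EDD (increasing due date): J3 J8 J2 J6 J4 J9 J7 J5 J1.
J3: 0→19, due 44, lateness -25
J8: 19→44, due 56, lateness -12
J2: 44→62, due 68, lateness -6
J6: 62→72, due 73, lateness -1
J4: 72→92, due 81, lateness 11
J9: 92→101, due 100, lateness 1
J7: 101→125, due 120, lateness 5
J5: 125→131, due 126, lateness 5
J1: 131→145, due 151, lateness -6
Maximum = 11.

11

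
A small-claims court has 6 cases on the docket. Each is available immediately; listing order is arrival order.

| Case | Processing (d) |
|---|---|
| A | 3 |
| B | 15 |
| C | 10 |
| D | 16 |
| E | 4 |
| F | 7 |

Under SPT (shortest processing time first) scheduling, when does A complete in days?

3

SPT (increasing processing time): A E F C B D.
A: 0→3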